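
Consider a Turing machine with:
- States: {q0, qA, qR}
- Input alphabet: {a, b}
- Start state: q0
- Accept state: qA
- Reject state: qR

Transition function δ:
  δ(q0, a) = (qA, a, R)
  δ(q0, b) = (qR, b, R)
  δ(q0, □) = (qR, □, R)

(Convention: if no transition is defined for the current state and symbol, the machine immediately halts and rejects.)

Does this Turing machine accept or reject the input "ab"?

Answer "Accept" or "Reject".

Execution trace:
Initial: [q0]ab
Step 1: δ(q0, a) = (qA, a, R) → a[qA]b

The machine reaches the accept state qA and halts.

Answer: Accept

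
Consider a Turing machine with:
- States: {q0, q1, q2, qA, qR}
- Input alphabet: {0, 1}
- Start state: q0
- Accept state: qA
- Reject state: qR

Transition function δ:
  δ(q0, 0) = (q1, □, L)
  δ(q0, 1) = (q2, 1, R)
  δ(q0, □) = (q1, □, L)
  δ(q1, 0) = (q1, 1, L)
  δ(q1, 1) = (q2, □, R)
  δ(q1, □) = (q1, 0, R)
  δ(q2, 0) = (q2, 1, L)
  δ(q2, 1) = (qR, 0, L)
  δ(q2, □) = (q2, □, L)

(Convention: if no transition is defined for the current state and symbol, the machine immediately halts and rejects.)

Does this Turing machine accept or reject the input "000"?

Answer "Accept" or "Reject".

Execution trace:
Initial: [q0]000
Step 1: δ(q0, 0) = (q1, □, L) → [q1]□□00
Step 2: δ(q1, □) = (q1, 0, R) → 0[q1]□00
Step 3: δ(q1, □) = (q1, 0, R) → 00[q1]00
Step 4: δ(q1, 0) = (q1, 1, L) → 0[q1]010
Step 5: δ(q1, 0) = (q1, 1, L) → [q1]0110
Step 6: δ(q1, 0) = (q1, 1, L) → [q1]□1110
Step 7: δ(q1, □) = (q1, 0, R) → 0[q1]1110
Step 8: δ(q1, 1) = (q2, □, R) → 0□[q2]110
Step 9: δ(q2, 1) = (qR, 0, L) → 0[qR]□010

The machine reaches the reject state qR and halts.

Answer: Reject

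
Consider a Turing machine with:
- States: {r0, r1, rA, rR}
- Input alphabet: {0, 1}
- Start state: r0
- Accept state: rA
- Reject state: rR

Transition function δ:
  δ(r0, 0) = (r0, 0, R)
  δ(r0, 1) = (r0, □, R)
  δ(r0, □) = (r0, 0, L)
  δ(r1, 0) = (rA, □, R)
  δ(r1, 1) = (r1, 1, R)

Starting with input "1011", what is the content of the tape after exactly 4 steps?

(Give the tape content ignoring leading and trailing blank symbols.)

Execution trace:
Initial: [r0]1011
Step 1: δ(r0, 1) = (r0, □, R) → □[r0]011
Step 2: δ(r0, 0) = (r0, 0, R) → □0[r0]11
Step 3: δ(r0, 1) = (r0, □, R) → □0□[r0]1
Step 4: δ(r0, 1) = (r0, □, R) → □0□□[r0]□

After 4 steps, the tape (ignoring leading/trailing blanks) is: 0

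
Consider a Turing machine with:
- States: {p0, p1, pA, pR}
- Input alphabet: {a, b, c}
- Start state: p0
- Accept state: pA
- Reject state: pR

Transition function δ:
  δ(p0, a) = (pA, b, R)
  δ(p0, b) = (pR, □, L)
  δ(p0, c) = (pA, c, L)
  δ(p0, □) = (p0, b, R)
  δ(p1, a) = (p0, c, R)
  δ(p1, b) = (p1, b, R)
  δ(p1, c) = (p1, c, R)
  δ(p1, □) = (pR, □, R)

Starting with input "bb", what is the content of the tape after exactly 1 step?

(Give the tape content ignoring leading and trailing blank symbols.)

Execution trace:
Initial: [p0]bb
Step 1: δ(p0, b) = (pR, □, L) → [pR]□□b

The machine reaches the reject state pR and halts.

After 1 step, the tape (ignoring leading/trailing blanks) is: b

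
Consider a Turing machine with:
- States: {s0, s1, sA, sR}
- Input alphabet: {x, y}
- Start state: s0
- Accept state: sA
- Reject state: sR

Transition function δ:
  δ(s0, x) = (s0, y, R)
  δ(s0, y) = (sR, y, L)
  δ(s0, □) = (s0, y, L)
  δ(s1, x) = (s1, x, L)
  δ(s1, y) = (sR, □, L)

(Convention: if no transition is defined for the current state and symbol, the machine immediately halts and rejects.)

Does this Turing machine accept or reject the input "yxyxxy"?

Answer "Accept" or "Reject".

Execution trace:
Initial: [s0]yxyxxy
Step 1: δ(s0, y) = (sR, y, L) → [sR]□yxyxxy

The machine reaches the reject state sR and halts.

Answer: Reject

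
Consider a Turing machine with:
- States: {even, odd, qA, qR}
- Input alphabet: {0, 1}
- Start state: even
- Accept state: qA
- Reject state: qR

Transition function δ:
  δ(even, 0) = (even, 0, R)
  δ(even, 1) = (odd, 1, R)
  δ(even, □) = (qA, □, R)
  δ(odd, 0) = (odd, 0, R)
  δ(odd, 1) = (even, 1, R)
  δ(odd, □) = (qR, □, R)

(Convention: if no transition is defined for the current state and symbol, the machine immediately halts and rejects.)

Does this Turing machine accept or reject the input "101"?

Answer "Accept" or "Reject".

Execution trace:
Initial: [even]101
Step 1: δ(even, 1) = (odd, 1, R) → 1[odd]01
Step 2: δ(odd, 0) = (odd, 0, R) → 10[odd]1
Step 3: δ(odd, 1) = (even, 1, R) → 101[even]□
Step 4: δ(even, □) = (qA, □, R) → 101□[qA]□

The machine reaches the accept state qA and halts.

Answer: Accept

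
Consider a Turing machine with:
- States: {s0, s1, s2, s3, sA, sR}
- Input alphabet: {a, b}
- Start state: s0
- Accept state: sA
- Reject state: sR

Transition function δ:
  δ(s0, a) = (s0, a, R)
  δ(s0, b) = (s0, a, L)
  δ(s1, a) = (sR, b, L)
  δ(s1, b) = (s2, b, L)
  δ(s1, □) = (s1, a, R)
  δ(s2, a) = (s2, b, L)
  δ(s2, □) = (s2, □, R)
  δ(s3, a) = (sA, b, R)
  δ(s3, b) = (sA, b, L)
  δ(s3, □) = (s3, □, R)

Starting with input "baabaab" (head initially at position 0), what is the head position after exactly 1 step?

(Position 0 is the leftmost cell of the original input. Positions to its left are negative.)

Execution trace (head position shown):
Step 0: [s0]baabaab  (head at position 0)
Step 1: move left → [s0]□aaabaab  (head at position -1)

After 1 step, the head is at position -1.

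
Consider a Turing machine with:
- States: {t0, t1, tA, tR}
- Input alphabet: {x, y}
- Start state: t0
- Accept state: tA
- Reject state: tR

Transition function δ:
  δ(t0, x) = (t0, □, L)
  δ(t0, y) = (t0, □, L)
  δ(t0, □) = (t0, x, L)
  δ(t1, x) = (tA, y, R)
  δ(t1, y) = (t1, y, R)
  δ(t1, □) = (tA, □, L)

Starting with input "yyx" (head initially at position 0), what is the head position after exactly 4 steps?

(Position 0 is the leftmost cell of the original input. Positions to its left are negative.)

Execution trace (head position shown):
Step 0: [t0]yyx  (head at position 0)
Step 1: move left → [t0]□□yx  (head at position -1)
Step 2: move left → [t0]□x□yx  (head at position -2)
Step 3: move left → [t0]□xx□yx  (head at position -3)
Step 4: move left → [t0]□xxx□yx  (head at position -4)

After 4 steps, the head is at position -4.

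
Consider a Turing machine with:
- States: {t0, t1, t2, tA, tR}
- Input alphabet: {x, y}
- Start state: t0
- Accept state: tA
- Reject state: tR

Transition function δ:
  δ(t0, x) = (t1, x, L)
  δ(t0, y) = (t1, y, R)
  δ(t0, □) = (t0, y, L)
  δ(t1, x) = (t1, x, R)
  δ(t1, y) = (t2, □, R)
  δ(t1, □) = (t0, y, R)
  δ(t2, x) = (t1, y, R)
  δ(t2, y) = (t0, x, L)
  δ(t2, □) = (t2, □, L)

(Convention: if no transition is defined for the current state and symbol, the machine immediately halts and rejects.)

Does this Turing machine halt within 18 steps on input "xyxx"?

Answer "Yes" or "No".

Execution trace:
Initial: [t0]xyxx
Step 1: δ(t0, x) = (t1, x, L) → [t1]□xyxx
Step 2: δ(t1, □) = (t0, y, R) → y[t0]xyxx
Step 3: δ(t0, x) = (t1, x, L) → [t1]yxyxx
Step 4: δ(t1, y) = (t2, □, R) → □[t2]xyxx
Step 5: δ(t2, x) = (t1, y, R) → □y[t1]yxx
Step 6: δ(t1, y) = (t2, □, R) → □y□[t2]xx
Step 7: δ(t2, x) = (t1, y, R) → □y□y[t1]x
Step 8: δ(t1, x) = (t1, x, R) → □y□yx[t1]□
Step 9: δ(t1, □) = (t0, y, R) → □y□yxy[t0]□
Step 10: δ(t0, □) = (t0, y, L) → □y□yx[t0]yy
Step 11: δ(t0, y) = (t1, y, R) → □y□yxy[t1]y
Step 12: δ(t1, y) = (t2, □, R) → □y□yxy□[t2]□
Step 13: δ(t2, □) = (t2, □, L) → □y□yxy[t2]□□
Step 14: δ(t2, □) = (t2, □, L) → □y□yx[t2]y□□
Step 15: δ(t2, y) = (t0, x, L) → □y□y[t0]xx□□
Step 16: δ(t0, x) = (t1, x, L) → □y□[t1]yxx□□
Step 17: δ(t1, y) = (t2, □, R) → □y□□[t2]xx□□
Step 18: δ(t2, x) = (t1, y, R) → □y□□y[t1]x□□

The machine has not reached a halting state after 18 steps.
The machine did not halt within the 18-step bound.

Answer: No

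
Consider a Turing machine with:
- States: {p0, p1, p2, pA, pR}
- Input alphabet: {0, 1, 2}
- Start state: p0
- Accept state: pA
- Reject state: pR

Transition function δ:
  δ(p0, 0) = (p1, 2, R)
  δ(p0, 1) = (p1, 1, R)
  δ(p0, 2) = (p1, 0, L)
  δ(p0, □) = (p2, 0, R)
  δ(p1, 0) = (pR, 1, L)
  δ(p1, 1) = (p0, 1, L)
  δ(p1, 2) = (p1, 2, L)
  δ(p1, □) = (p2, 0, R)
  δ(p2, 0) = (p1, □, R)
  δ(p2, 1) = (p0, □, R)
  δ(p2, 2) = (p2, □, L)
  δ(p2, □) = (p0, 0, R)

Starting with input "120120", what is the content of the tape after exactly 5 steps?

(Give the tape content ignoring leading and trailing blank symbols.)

Execution trace:
Initial: [p0]120120
Step 1: δ(p0, 1) = (p1, 1, R) → 1[p1]20120
Step 2: δ(p1, 2) = (p1, 2, L) → [p1]120120
Step 3: δ(p1, 1) = (p0, 1, L) → [p0]□120120
Step 4: δ(p0, □) = (p2, 0, R) → 0[p2]120120
Step 5: δ(p2, 1) = (p0, □, R) → 0□[p0]20120

After 5 steps, the tape (ignoring leading/trailing blanks) is: 0□20120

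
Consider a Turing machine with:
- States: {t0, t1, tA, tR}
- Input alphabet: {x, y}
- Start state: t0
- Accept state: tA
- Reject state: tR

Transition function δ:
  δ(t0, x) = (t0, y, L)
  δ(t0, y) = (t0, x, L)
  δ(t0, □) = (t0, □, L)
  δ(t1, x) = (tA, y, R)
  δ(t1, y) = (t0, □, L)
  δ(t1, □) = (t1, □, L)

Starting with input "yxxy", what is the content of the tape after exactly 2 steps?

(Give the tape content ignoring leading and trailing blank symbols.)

Execution trace:
Initial: [t0]yxxy
Step 1: δ(t0, y) = (t0, x, L) → [t0]□xxxy
Step 2: δ(t0, □) = (t0, □, L) → [t0]□□xxxy

After 2 steps, the tape (ignoring leading/trailing blanks) is: xxxy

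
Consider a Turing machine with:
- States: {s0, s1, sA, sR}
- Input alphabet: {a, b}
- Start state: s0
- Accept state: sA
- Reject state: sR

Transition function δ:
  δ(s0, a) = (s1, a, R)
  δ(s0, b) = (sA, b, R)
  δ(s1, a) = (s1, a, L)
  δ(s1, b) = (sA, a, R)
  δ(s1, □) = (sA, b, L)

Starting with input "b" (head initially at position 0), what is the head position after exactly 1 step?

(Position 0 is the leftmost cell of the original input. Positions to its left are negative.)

Execution trace (head position shown):
Step 0: [s0]b  (head at position 0)
Step 1: move right → b[sA]□  (head at position 1)

After 1 step, the head is at position 1.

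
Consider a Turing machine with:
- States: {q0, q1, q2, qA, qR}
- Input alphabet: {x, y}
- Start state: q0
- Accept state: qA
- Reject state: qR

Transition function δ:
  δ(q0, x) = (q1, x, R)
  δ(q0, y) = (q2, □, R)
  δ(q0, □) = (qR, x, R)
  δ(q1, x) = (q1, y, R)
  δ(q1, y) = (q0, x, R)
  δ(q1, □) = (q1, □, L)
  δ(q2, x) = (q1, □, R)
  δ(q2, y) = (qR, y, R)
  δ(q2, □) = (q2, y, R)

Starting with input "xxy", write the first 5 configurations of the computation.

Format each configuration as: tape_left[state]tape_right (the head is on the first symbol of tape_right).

Transitions applied:
Step 1: δ(q0, x) = (q1, x, R)
Step 2: δ(q1, x) = (q1, y, R)
Step 3: δ(q1, y) = (q0, x, R)
Step 4: δ(q0, □) = (qR, x, R)

The first 5 configurations are:
[q0]xxy ⊢ x[q1]xy ⊢ xy[q1]y ⊢ xyx[q0]□ ⊢ xyxx[qR]□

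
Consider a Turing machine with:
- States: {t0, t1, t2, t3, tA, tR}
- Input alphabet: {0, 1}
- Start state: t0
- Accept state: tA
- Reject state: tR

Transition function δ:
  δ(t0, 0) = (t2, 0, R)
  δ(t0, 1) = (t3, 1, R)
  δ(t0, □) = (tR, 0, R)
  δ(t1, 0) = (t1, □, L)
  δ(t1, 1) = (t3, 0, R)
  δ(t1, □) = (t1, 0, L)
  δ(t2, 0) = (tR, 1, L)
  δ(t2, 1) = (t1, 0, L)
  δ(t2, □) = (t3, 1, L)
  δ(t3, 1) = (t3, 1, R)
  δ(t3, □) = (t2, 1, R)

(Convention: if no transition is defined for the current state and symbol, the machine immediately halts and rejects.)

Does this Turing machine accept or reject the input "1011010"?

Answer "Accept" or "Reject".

Execution trace:
Initial: [t0]1011010
Step 1: δ(t0, 1) = (t3, 1, R) → 1[t3]011010

No transition is defined for δ(t3, 0). By convention the machine halts and rejects.

Answer: Reject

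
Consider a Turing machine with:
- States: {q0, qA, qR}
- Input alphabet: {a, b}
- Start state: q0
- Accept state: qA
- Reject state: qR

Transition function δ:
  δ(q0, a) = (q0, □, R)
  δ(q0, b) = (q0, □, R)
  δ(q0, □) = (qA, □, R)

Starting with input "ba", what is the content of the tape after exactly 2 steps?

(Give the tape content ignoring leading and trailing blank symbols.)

Execution trace:
Initial: [q0]ba
Step 1: δ(q0, b) = (q0, □, R) → □[q0]a
Step 2: δ(q0, a) = (q0, □, R) → □□[q0]□

After 2 steps, the tape (ignoring leading/trailing blanks) is: □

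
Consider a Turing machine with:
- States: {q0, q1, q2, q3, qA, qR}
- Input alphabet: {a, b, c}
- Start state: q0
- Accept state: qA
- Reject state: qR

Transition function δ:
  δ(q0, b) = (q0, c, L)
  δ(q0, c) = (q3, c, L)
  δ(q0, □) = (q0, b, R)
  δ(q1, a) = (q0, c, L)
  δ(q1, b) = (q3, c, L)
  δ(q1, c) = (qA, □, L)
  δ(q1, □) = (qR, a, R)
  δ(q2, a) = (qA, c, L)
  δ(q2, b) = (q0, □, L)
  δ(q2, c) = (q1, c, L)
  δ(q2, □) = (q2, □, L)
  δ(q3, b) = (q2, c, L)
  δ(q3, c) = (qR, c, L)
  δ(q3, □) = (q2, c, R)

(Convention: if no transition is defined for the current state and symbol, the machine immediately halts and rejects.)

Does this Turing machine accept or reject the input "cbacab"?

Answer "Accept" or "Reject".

Execution trace:
Initial: [q0]cbacab
Step 1: δ(q0, c) = (q3, c, L) → [q3]□cbacab
Step 2: δ(q3, □) = (q2, c, R) → c[q2]cbacab
Step 3: δ(q2, c) = (q1, c, L) → [q1]ccbacab
Step 4: δ(q1, c) = (qA, □, L) → [qA]□□cbacab

The machine reaches the accept state qA and halts.

Answer: Accept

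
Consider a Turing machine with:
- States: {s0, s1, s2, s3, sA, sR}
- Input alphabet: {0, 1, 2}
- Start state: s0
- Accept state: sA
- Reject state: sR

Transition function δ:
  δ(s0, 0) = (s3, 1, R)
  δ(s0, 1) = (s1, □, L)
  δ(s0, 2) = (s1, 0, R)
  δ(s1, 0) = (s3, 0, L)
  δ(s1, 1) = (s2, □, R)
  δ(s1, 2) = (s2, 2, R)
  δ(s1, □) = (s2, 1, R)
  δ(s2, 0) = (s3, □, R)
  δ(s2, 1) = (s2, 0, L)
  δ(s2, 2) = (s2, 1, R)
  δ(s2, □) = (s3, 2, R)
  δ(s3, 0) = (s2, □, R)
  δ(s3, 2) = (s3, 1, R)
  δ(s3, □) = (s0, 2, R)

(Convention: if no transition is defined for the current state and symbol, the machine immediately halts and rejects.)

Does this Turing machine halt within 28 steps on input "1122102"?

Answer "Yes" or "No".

Execution trace:
Initial: [s0]1122102
Step 1: δ(s0, 1) = (s1, □, L) → [s1]□□122102
Step 2: δ(s1, □) = (s2, 1, R) → 1[s2]□122102
Step 3: δ(s2, □) = (s3, 2, R) → 12[s3]122102

No transition is defined for δ(s3, 1). By convention the machine halts and rejects.
The machine halted after 3 steps (within the 28-step bound).

Answer: Yes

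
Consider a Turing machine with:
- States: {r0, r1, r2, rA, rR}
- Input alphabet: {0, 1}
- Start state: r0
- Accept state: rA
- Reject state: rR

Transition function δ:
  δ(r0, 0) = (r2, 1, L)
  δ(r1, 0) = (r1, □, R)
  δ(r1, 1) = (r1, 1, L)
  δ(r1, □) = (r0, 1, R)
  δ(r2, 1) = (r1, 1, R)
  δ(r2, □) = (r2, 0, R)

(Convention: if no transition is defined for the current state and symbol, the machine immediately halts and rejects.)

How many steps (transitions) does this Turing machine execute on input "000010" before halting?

Execution trace:
Initial: [r0]000010
Step 1: δ(r0, 0) = (r2, 1, L) → [r2]□100010
Step 2: δ(r2, □) = (r2, 0, R) → 0[r2]100010
Step 3: δ(r2, 1) = (r1, 1, R) → 01[r1]00010
Step 4: δ(r1, 0) = (r1, □, R) → 01□[r1]0010
Step 5: δ(r1, 0) = (r1, □, R) → 01□□[r1]010
Step 6: δ(r1, 0) = (r1, □, R) → 01□□□[r1]10
Step 7: δ(r1, 1) = (r1, 1, L) → 01□□[r1]□10
Step 8: δ(r1, □) = (r0, 1, R) → 01□□1[r0]10

No transition is defined for δ(r0, 1). By convention the machine halts and rejects.

The machine executed 8 steps before halting.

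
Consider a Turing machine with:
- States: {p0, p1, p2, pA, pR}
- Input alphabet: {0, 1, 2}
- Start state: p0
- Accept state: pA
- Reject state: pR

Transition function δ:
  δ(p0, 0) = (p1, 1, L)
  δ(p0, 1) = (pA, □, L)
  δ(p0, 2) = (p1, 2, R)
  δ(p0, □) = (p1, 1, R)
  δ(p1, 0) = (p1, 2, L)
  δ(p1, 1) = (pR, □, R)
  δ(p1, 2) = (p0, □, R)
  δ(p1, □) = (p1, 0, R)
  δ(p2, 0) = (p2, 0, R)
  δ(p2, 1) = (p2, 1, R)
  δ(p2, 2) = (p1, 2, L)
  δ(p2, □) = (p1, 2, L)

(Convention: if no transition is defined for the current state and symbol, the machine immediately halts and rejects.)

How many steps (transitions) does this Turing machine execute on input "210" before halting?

Execution trace:
Initial: [p0]210
Step 1: δ(p0, 2) = (p1, 2, R) → 2[p1]10
Step 2: δ(p1, 1) = (pR, □, R) → 2□[pR]0

The machine reaches the reject state pR and halts.

The machine executed 2 steps before halting.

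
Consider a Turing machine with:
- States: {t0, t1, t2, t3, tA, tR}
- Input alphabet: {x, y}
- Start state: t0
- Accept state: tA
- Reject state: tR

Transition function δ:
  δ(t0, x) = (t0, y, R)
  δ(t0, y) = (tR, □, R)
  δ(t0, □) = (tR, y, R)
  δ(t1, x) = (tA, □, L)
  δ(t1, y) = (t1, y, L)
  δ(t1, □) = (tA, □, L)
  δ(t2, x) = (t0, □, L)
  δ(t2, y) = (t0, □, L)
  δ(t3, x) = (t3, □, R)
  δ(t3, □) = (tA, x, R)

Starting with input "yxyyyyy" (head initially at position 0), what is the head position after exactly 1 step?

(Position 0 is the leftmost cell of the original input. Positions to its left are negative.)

Execution trace (head position shown):
Step 0: [t0]yxyyyyy  (head at position 0)
Step 1: move right → □[tR]xyyyyy  (head at position 1)

After 1 step, the head is at position 1.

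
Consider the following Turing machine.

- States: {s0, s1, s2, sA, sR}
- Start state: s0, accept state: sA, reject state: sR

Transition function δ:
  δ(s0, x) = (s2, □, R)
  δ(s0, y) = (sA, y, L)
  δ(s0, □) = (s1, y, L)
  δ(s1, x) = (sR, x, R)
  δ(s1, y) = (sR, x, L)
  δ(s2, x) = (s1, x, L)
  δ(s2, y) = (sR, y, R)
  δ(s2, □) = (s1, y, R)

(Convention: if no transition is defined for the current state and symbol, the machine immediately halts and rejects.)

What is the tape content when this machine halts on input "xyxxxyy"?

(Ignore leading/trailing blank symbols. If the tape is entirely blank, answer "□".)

Execution trace:
Initial: [s0]xyxxxyy
Step 1: δ(s0, x) = (s2, □, R) → □[s2]yxxxyy
Step 2: δ(s2, y) = (sR, y, R) → □y[sR]xxxyy

The machine reaches the reject state sR and halts.

Final tape (ignoring leading/trailing blanks): yxxxyy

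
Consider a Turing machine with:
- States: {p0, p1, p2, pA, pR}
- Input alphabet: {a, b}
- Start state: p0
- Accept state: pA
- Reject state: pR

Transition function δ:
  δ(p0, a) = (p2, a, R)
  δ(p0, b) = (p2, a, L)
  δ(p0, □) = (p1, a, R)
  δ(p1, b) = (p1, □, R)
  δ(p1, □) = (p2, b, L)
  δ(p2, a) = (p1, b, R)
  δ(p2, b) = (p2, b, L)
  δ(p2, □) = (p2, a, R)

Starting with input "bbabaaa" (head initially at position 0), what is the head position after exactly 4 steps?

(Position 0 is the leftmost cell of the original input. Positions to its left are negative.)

Execution trace (head position shown):
Step 0: [p0]bbabaaa  (head at position 0)
Step 1: move left → [p2]□ababaaa  (head at position -1)
Step 2: move right → a[p2]ababaaa  (head at position 0)
Step 3: move right → ab[p1]babaaa  (head at position 1)
Step 4: move right → ab□[p1]abaaa  (head at position 2)

After 4 steps, the head is at position 2.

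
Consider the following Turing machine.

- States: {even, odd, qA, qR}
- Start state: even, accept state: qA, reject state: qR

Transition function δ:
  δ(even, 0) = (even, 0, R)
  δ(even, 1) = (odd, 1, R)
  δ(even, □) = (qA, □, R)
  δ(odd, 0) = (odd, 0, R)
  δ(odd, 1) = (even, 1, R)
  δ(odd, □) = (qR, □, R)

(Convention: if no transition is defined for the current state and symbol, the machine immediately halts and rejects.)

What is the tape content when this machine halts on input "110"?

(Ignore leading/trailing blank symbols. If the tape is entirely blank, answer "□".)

Execution trace:
Initial: [even]110
Step 1: δ(even, 1) = (odd, 1, R) → 1[odd]10
Step 2: δ(odd, 1) = (even, 1, R) → 11[even]0
Step 3: δ(even, 0) = (even, 0, R) → 110[even]□
Step 4: δ(even, □) = (qA, □, R) → 110□[qA]□

The machine reaches the accept state qA and halts.

Final tape (ignoring leading/trailing blanks): 110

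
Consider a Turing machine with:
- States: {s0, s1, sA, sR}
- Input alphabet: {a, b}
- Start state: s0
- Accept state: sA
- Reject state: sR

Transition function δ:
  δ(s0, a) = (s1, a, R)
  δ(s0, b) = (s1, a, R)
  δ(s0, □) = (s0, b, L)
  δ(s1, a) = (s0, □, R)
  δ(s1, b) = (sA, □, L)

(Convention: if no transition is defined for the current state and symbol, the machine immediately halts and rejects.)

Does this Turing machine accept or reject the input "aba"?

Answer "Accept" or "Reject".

Execution trace:
Initial: [s0]aba
Step 1: δ(s0, a) = (s1, a, R) → a[s1]ba
Step 2: δ(s1, b) = (sA, □, L) → [sA]a□a

The machine reaches the accept state sA and halts.

Answer: Accept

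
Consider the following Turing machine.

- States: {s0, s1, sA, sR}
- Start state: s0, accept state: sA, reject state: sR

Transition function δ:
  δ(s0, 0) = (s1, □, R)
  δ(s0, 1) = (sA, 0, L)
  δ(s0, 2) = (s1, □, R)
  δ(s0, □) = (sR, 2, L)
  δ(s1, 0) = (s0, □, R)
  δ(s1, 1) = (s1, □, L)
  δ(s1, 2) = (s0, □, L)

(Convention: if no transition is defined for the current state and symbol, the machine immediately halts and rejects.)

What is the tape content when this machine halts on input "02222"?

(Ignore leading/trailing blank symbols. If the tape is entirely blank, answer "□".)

Execution trace:
Initial: [s0]02222
Step 1: δ(s0, 0) = (s1, □, R) → □[s1]2222
Step 2: δ(s1, 2) = (s0, □, L) → [s0]□□222
Step 3: δ(s0, □) = (sR, 2, L) → [sR]□2□222

The machine reaches the reject state sR and halts.

Final tape (ignoring leading/trailing blanks): 2□222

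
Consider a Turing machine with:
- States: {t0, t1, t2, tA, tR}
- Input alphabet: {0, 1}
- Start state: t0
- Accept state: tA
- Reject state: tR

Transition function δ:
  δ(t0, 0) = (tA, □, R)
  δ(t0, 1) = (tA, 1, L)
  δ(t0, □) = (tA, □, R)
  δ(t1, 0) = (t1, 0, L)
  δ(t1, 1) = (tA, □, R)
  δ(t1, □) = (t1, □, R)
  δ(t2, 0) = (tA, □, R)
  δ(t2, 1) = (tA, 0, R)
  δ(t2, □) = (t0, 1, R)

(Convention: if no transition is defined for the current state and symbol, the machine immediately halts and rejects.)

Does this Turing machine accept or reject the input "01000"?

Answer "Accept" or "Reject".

Execution trace:
Initial: [t0]01000
Step 1: δ(t0, 0) = (tA, □, R) → □[tA]1000

The machine reaches the accept state tA and halts.

Answer: Accept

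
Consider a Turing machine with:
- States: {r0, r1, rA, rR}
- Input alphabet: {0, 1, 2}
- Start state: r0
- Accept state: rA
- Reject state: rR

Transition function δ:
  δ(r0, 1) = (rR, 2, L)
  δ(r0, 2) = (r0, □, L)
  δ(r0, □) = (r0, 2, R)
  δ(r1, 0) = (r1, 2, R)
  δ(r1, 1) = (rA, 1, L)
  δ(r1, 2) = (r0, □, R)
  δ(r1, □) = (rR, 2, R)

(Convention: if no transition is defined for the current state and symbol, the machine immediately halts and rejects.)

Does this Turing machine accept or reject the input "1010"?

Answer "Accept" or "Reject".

Execution trace:
Initial: [r0]1010
Step 1: δ(r0, 1) = (rR, 2, L) → [rR]□2010

The machine reaches the reject state rR and halts.

Answer: Reject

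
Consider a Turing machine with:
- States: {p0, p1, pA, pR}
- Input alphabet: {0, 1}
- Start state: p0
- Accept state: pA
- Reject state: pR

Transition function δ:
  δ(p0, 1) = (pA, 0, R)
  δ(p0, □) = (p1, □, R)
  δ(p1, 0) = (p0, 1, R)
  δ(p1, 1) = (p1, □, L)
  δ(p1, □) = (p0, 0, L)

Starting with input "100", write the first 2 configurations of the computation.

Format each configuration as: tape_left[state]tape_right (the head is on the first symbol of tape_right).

Transitions applied:
Step 1: δ(p0, 1) = (pA, 0, R)

The first 2 configurations are:
[p0]100 ⊢ 0[pA]00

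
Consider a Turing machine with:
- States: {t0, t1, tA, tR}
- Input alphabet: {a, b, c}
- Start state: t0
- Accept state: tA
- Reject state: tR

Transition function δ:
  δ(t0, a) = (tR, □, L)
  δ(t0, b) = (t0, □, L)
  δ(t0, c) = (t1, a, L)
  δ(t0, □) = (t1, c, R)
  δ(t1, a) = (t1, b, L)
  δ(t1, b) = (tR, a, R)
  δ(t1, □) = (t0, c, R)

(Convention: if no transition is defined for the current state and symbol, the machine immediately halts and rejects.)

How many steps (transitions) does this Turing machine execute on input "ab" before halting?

Execution trace:
Initial: [t0]ab
Step 1: δ(t0, a) = (tR, □, L) → [tR]□□b

The machine reaches the reject state tR and halts.

The machine executed 1 step before halting.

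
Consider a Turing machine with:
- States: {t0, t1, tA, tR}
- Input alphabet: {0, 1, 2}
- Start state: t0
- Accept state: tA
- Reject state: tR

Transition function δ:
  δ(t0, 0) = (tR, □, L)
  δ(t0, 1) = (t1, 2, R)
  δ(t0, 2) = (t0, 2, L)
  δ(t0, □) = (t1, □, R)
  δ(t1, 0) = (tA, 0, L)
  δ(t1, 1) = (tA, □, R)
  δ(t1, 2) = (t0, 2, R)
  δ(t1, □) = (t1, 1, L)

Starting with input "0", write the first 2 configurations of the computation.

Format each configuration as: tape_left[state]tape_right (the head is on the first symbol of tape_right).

Transitions applied:
Step 1: δ(t0, 0) = (tR, □, L)

The first 2 configurations are:
[t0]0 ⊢ [tR]□□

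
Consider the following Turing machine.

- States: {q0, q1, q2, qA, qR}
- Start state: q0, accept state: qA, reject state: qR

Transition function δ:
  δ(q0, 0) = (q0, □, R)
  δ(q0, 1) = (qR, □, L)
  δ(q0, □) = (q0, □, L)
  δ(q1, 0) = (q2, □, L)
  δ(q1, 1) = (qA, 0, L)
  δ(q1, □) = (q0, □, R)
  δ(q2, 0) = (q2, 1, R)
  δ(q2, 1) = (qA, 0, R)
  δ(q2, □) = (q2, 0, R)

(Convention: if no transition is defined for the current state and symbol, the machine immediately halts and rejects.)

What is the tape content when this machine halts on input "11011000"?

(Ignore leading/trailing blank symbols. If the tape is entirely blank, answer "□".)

Execution trace:
Initial: [q0]11011000
Step 1: δ(q0, 1) = (qR, □, L) → [qR]□□1011000

The machine reaches the reject state qR and halts.

Final tape (ignoring leading/trailing blanks): 1011000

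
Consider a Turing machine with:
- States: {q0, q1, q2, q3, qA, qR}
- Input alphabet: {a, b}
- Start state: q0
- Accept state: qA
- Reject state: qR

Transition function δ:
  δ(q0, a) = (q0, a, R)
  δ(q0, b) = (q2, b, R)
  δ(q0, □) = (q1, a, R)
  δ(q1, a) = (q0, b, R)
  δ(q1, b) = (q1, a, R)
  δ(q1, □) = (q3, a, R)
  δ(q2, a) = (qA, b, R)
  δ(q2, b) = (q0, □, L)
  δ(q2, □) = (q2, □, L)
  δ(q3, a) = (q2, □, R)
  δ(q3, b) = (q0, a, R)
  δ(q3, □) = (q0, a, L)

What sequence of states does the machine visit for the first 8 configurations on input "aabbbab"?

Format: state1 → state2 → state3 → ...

Execution trace:
Initial: [q0]aabbbab
Step 1: δ(q0, a) = (q0, a, R) → a[q0]abbbab
Step 2: δ(q0, a) = (q0, a, R) → aa[q0]bbbab
Step 3: δ(q0, b) = (q2, b, R) → aab[q2]bbab
Step 4: δ(q2, b) = (q0, □, L) → aa[q0]b□bab
Step 5: δ(q0, b) = (q2, b, R) → aab[q2]□bab
Step 6: δ(q2, □) = (q2, □, L) → aa[q2]b□bab
Step 7: δ(q2, b) = (q0, □, L) → a[q0]a□□bab

State sequence: q0 → q0 → q0 → q2 → q0 → q2 → q2 → q0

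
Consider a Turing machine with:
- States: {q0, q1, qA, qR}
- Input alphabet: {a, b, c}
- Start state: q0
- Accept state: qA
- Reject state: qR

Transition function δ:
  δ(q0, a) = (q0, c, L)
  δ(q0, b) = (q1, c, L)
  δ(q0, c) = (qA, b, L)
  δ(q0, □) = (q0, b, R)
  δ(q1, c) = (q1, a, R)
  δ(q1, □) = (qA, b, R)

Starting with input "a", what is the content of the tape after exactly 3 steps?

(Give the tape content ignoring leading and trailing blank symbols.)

Execution trace:
Initial: [q0]a
Step 1: δ(q0, a) = (q0, c, L) → [q0]□c
Step 2: δ(q0, □) = (q0, b, R) → b[q0]c
Step 3: δ(q0, c) = (qA, b, L) → [qA]bb

The machine reaches the accept state qA and halts.

After 3 steps, the tape (ignoring leading/trailing blanks) is: bb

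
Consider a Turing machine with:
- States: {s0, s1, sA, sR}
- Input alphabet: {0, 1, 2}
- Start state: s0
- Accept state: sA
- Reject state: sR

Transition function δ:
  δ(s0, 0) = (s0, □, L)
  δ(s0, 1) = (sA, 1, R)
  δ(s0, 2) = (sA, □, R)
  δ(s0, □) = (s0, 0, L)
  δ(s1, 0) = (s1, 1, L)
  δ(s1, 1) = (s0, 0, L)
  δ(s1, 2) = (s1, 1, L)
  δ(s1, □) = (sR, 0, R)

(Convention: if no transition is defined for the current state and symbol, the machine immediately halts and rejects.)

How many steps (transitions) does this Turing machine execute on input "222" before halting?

Execution trace:
Initial: [s0]222
Step 1: δ(s0, 2) = (sA, □, R) → □[sA]22

The machine reaches the accept state sA and halts.

The machine executed 1 step before halting.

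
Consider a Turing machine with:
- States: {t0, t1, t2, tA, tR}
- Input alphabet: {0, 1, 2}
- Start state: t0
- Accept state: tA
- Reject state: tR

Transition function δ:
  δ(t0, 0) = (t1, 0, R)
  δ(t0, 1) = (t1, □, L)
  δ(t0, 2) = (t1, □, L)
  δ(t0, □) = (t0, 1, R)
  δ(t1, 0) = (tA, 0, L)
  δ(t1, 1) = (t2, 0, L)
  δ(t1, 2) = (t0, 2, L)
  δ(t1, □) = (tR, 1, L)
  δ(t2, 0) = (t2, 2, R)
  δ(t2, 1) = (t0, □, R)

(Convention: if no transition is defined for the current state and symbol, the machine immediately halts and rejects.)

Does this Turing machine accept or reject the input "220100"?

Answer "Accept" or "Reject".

Execution trace:
Initial: [t0]220100
Step 1: δ(t0, 2) = (t1, □, L) → [t1]□□20100
Step 2: δ(t1, □) = (tR, 1, L) → [tR]□1□20100

The machine reaches the reject state tR and halts.

Answer: Reject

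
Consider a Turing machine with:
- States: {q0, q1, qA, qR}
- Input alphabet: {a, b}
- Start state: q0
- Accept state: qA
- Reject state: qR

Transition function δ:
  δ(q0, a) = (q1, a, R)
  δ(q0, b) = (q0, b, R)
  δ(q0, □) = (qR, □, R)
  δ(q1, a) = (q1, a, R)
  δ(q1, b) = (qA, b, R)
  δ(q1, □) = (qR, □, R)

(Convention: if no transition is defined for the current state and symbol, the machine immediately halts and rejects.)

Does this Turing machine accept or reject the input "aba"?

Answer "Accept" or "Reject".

Execution trace:
Initial: [q0]aba
Step 1: δ(q0, a) = (q1, a, R) → a[q1]ba
Step 2: δ(q1, b) = (qA, b, R) → ab[qA]a

The machine reaches the accept state qA and halts.

Answer: Accept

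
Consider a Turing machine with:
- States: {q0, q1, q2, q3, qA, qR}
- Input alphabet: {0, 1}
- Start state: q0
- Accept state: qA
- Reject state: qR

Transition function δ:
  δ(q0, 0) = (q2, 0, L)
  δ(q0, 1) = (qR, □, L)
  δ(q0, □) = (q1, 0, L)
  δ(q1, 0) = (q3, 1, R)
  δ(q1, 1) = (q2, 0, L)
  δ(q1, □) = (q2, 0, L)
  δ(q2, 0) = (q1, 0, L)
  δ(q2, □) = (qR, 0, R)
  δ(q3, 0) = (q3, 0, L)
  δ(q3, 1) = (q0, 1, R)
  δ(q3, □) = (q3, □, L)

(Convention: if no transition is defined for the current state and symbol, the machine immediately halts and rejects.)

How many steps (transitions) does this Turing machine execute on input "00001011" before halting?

Execution trace:
Initial: [q0]00001011
Step 1: δ(q0, 0) = (q2, 0, L) → [q2]□00001011
Step 2: δ(q2, □) = (qR, 0, R) → 0[qR]00001011

The machine reaches the reject state qR and halts.

The machine executed 2 steps before halting.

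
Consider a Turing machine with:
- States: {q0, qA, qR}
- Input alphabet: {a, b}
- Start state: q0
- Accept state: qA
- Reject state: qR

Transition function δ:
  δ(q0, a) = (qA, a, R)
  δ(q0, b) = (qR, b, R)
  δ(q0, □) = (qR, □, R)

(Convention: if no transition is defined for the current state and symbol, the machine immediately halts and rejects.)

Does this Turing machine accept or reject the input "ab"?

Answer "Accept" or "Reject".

Execution trace:
Initial: [q0]ab
Step 1: δ(q0, a) = (qA, a, R) → a[qA]b

The machine reaches the accept state qA and halts.

Answer: Accept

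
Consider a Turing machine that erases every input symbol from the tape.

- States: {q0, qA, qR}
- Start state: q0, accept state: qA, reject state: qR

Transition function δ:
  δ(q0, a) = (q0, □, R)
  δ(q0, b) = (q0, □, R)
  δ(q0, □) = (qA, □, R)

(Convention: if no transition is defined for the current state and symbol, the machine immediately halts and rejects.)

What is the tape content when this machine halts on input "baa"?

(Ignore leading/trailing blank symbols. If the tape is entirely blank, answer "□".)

Execution trace:
Initial: [q0]baa
Step 1: δ(q0, b) = (q0, □, R) → □[q0]aa
Step 2: δ(q0, a) = (q0, □, R) → □□[q0]a
Step 3: δ(q0, a) = (q0, □, R) → □□□[q0]□
Step 4: δ(q0, □) = (qA, □, R) → □□□□[qA]□

The machine reaches the accept state qA and halts.

Final tape (ignoring leading/trailing blanks): □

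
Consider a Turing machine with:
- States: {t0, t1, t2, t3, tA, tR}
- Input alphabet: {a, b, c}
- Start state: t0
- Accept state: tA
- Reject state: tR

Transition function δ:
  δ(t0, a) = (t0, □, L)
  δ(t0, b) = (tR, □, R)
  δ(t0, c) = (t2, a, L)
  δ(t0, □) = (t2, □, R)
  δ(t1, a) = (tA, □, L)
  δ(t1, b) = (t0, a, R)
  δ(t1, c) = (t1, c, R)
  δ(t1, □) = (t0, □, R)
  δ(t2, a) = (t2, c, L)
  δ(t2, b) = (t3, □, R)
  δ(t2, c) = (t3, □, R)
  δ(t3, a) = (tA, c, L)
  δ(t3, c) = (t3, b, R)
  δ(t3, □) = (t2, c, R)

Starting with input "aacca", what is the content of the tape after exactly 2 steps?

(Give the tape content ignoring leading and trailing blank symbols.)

Execution trace:
Initial: [t0]aacca
Step 1: δ(t0, a) = (t0, □, L) → [t0]□□acca
Step 2: δ(t0, □) = (t2, □, R) → □[t2]□acca

No transition is defined for δ(t2, □). By convention the machine halts and rejects.

After 2 steps, the tape (ignoring leading/trailing blanks) is: acca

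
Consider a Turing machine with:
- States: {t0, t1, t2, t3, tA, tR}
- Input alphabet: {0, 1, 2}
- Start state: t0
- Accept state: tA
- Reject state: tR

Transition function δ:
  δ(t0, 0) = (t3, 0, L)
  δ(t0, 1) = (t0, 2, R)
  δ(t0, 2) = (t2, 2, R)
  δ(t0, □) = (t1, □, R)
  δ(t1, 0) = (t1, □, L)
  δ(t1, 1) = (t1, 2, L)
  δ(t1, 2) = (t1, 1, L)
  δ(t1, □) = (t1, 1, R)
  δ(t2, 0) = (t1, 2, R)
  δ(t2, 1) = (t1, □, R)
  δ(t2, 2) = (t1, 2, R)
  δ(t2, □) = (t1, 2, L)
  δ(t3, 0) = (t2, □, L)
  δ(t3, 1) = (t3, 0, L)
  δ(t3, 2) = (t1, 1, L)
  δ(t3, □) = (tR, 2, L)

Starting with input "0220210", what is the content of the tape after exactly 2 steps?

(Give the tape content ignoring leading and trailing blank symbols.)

Execution trace:
Initial: [t0]0220210
Step 1: δ(t0, 0) = (t3, 0, L) → [t3]□0220210
Step 2: δ(t3, □) = (tR, 2, L) → [tR]□20220210

The machine reaches the reject state tR and halts.

After 2 steps, the tape (ignoring leading/trailing blanks) is: 20220210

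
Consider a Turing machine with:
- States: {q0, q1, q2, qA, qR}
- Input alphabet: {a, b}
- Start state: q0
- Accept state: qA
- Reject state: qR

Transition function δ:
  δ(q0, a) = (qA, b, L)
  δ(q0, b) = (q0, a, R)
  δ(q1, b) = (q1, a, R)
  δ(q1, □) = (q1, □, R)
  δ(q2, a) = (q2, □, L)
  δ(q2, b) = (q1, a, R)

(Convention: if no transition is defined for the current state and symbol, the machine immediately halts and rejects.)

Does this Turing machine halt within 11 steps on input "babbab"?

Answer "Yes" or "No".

Execution trace:
Initial: [q0]babbab
Step 1: δ(q0, b) = (q0, a, R) → a[q0]abbab
Step 2: δ(q0, a) = (qA, b, L) → [qA]abbbab

The machine reaches the accept state qA and halts.
The machine halted after 2 steps (within the 11-step bound).

Answer: Yes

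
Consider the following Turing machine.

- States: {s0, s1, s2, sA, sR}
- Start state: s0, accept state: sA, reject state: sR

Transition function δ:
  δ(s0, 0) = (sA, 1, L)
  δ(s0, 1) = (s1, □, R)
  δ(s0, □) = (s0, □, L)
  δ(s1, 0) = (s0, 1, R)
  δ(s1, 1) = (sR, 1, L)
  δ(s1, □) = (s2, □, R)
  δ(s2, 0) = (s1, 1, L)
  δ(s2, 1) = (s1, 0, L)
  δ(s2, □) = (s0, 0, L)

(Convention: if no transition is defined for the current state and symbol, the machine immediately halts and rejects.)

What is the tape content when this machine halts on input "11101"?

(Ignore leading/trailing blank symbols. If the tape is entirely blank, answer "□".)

Execution trace:
Initial: [s0]11101
Step 1: δ(s0, 1) = (s1, □, R) → □[s1]1101
Step 2: δ(s1, 1) = (sR, 1, L) → [sR]□1101

The machine reaches the reject state sR and halts.

Final tape (ignoring leading/trailing blanks): 1101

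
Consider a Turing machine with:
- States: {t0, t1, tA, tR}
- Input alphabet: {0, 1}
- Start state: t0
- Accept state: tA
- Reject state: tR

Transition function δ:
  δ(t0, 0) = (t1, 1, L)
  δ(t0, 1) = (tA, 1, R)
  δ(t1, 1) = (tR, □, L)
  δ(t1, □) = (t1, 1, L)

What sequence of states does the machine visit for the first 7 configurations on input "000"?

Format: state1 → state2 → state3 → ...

Execution trace:
Initial: [t0]000
Step 1: δ(t0, 0) = (t1, 1, L) → [t1]□100
Step 2: δ(t1, □) = (t1, 1, L) → [t1]□1100
Step 3: δ(t1, □) = (t1, 1, L) → [t1]□11100
Step 4: δ(t1, □) = (t1, 1, L) → [t1]□111100
Step 5: δ(t1, □) = (t1, 1, L) → [t1]□1111100
Step 6: δ(t1, □) = (t1, 1, L) → [t1]□11111100

State sequence: t0 → t1 → t1 → t1 → t1 → t1 → t1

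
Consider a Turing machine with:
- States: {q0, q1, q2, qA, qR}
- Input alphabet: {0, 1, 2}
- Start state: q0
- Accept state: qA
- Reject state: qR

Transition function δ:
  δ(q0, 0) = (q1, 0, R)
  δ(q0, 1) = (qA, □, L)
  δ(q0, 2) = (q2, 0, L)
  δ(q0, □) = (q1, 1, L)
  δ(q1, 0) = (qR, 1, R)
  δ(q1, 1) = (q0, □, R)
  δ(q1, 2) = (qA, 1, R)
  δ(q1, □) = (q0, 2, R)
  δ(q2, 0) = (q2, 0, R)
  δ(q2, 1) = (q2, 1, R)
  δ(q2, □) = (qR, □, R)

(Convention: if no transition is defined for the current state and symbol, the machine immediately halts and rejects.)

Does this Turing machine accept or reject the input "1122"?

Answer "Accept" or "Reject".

Execution trace:
Initial: [q0]1122
Step 1: δ(q0, 1) = (qA, □, L) → [qA]□□122

The machine reaches the accept state qA and halts.

Answer: Accept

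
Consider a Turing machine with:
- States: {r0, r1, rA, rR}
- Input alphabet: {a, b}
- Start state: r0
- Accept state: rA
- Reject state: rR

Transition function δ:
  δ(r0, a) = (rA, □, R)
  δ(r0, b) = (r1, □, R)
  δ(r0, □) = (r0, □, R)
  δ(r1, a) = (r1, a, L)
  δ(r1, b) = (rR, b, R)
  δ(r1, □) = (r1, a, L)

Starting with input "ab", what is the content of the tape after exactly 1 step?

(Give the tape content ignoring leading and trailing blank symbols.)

Execution trace:
Initial: [r0]ab
Step 1: δ(r0, a) = (rA, □, R) → □[rA]b

The machine reaches the accept state rA and halts.

After 1 step, the tape (ignoring leading/trailing blanks) is: b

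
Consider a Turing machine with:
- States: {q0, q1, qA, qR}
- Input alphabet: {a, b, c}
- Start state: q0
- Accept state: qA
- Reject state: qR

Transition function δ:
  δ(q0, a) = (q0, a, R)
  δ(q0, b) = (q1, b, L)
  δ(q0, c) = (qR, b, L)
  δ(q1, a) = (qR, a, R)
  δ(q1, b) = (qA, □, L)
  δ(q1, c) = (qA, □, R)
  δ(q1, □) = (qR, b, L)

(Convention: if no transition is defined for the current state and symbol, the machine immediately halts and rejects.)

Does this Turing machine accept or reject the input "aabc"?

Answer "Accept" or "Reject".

Execution trace:
Initial: [q0]aabc
Step 1: δ(q0, a) = (q0, a, R) → a[q0]abc
Step 2: δ(q0, a) = (q0, a, R) → aa[q0]bc
Step 3: δ(q0, b) = (q1, b, L) → a[q1]abc
Step 4: δ(q1, a) = (qR, a, R) → aa[qR]bc

The machine reaches the reject state qR and halts.

Answer: Reject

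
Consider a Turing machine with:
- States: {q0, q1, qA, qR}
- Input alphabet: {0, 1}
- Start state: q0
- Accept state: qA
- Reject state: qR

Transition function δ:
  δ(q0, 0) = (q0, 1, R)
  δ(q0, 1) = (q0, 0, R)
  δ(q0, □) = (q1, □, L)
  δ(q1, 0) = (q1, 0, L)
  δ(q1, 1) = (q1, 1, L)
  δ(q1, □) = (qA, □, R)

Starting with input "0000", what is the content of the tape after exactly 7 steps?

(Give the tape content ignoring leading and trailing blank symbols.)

Execution trace:
Initial: [q0]0000
Step 1: δ(q0, 0) = (q0, 1, R) → 1[q0]000
Step 2: δ(q0, 0) = (q0, 1, R) → 11[q0]00
Step 3: δ(q0, 0) = (q0, 1, R) → 111[q0]0
Step 4: δ(q0, 0) = (q0, 1, R) → 1111[q0]□
Step 5: δ(q0, □) = (q1, □, L) → 111[q1]1□
Step 6: δ(q1, 1) = (q1, 1, L) → 11[q1]11□
Step 7: δ(q1, 1) = (q1, 1, L) → 1[q1]111□

After 7 steps, the tape (ignoring leading/trailing blanks) is: 1111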